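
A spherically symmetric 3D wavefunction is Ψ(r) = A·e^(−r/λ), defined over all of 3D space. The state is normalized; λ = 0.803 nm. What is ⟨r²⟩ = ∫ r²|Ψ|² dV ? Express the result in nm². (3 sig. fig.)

⟨r^2⟩ ≈ 1.93 nm^2

⟨r²⟩ = ∫ r^2 |Ψ|² 4πr² dr over the full domain.
Evaluating both integrals, ⟨r²⟩ = 3·λ^2.
With λ = 0.803, ⟨r^2⟩ = 1.934.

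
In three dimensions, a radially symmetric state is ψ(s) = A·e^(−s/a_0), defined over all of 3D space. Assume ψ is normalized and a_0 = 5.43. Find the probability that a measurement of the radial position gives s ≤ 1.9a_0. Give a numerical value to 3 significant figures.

P ≈ 0.731

With dV = 4πs²ds, the probability is ∫|ψ|² dV over s ≤ 1.9a_0.
The full normalization integral is A²·[π·a_0^3] = 1, fixing A².
Let u = s/a_0; then A², 4π and the length scale all cancel, so P = ∫_{0}^{1.9} u^2·e^(-2·u) du ÷ ∫_{0}^{∞} u^2·e^(-2·u) du.
Using ∫ u^2·e^(-2·u) du = -(2·u^2 + 2·u + 1)·e^(-2·u)/4, the numerator is 1/4 - 601·e^(-19/5)/200 and the denominator is 1/4.
The region integral divided by the full integral gives P = 0.7311.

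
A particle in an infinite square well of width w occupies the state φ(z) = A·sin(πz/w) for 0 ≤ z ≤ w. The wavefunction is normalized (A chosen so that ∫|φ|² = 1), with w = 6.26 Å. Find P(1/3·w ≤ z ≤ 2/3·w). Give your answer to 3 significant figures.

P ≈ 0.609

P = ∫_{1/3·w}^{2/3·w} |φ(z)|² dz.
With A² fixed by ∫|φ|² = 1, i.e. A² = (w/2)^(−1), substitute and integrate.
Substituting u = z/w, A² and the length scale cancel in the ratio: P = ∫_{1/3}^{2/3} sin(π·u)^2 du / ∫_{0}^{1} sin(π·u)^2 du.
Using ∫ sin(π·u)^2 du = u/2 - sin(2·π·u)/(4·π), the numerator is √(3)/(4·π) + 1/6 and the denominator is 1/2.
This works out to P = (√(3)/2 + π/3)/π.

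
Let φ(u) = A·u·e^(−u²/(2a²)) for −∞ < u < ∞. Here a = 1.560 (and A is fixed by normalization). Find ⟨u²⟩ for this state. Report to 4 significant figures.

⟨u²⟩ = ∫ u^2 |φ|² du over the full domain.
Differentiating ∫e^(−αu²) du = √(π/α) under α to get the higher moments, since the A² factors cancel between numerator and denominator, ⟨u²⟩ = 3·a^2/2.
With a = 1.560, ⟨u^2⟩ = 3.6504.

⟨u^2⟩ ≈ 3.650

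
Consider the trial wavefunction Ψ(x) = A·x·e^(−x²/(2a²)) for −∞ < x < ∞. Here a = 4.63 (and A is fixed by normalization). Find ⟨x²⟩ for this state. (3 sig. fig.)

⟨x^2⟩ ≈ 32.2

By definition ⟨x²⟩ = ∫ x^2 |Ψ(x)|² dx.
Differentiating ∫e^(−αx²) dx = √(π/α) under α to get the higher moments, the ratio of the moment integral to the normalization integral gives ⟨x²⟩ = 3·a^2/2.
With a = 4.63, ⟨x^2⟩ = 32.16.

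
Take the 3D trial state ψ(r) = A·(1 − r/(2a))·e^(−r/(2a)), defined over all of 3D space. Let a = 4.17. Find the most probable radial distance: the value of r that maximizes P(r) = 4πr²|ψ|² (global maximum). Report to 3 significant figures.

r ≈ 21.8

Set d/dr [P(r) = 4πr²|ψ|²] = 0 and solve for r > 0.
This gives r = a·(√(5) + 3).
With a = 4.17, the most probable radial distance is 21.83.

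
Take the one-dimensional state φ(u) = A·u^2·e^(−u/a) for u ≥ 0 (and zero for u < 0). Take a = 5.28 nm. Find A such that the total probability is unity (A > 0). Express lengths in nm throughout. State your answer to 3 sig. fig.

A ≈ 0.0180 nm^(-5/2)

We need A² ∫|f|² du = 1, taking the integral from 0 to ∞.
Carrying out the integral gives A² · 3·a^5/4.
Substituting a = 5.28 gives A² = 0.0003249, so A = 0.01803.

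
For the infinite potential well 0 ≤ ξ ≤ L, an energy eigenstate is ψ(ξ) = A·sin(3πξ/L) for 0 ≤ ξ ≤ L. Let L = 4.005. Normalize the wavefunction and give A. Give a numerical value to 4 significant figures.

Normalization requires ∫|ψ|² dξ = 1, integrated from 0 to L.
Using sin²θ = (1 − cos 2θ)/2, carrying out the integral gives A² · L/2.
Setting this equal to 1 gives A² = 1/(L/2).
Plugging in L = 4.005 yields A = 0.70667.

A ≈ 0.7067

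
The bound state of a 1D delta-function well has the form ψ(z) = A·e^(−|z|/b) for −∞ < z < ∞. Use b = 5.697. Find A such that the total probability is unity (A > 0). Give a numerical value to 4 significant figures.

We need A² ∫|f|² dz = 1, taking the integral from −∞ to ∞.
With ∫₀^∞ z^0 e^(−αz) dz = 0!/α^1, carrying out the integral gives A² · b.
Setting this equal to 1 gives A² = 1/(b).
With b = 5.697: A² = 0.17553 and A = 0.41896.

A ≈ 0.4190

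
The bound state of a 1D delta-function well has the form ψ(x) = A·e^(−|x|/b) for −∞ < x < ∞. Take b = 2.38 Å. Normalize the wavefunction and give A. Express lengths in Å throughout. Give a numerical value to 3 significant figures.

Normalization requires ∫|ψ|² dx = 1, integrated from −∞ to ∞.
Recall ∫₀^∞ x^m e^(−x/β) dx = m!·β^(m+1), ∫|ψ|² dx = A²·(b).
Setting this equal to 1 gives A² = 1/(b).
With b = 2.38: A² = 0.4202 and A = 0.6482.

A ≈ 0.648 Å^(-1/2)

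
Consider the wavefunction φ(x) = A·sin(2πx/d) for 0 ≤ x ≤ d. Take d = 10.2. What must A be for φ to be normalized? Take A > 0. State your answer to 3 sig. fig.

A ≈ 0.443

Normalization requires ∫|φ|² dx = 1, integrated from 0 to d.
Using sin²θ = (1 − cos 2θ)/2, carrying out the integral gives A² · d/2.
So A² = (d/2)^(−1).
With d = 10.2: A² = 0.1961 and A = 0.4428.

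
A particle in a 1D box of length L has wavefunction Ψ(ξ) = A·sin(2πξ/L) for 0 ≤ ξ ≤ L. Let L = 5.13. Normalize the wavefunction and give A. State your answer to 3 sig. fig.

A ≈ 0.624

Normalization requires ∫|Ψ|² dξ = 1, integrated from 0 to L.
The integral (without the A² prefactor) comes out to L/2.
So A² = (L/2)^(−1).
Plugging in L = 5.13 yields A = 0.6244.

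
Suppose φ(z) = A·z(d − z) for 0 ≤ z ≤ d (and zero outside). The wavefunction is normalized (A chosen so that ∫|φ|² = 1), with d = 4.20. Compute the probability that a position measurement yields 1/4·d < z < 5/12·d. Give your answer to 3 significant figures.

P ≈ 0.243

|φ|² is the probability density, so P = ∫_{1/4·d}^{5/12·d} |φ|² dz.
With A² fixed by ∫|φ|² = 1, i.e. A² = (d^5/30)^(−1), substitute and integrate.
Substituting u = z/d, A² and the length scale cancel in the ratio: P = ∫_{1/4}^{5/12} u^2·(1 - u)^2 du / ∫_{0}^{1} u^2·(1 - u)^2 du.
Using ∫ u^2·(1 - u)^2 du = u^3·(6·u^2 - 15·u + 10)/30, the numerator is ≈ 0.0081035 and the denominator is 1/30.
Taking the ratio, P = 0.2431.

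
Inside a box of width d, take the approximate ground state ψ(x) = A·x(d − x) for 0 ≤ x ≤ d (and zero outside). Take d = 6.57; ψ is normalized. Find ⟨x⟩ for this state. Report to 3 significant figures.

By definition ⟨x⟩ = ∫ x |ψ(x)|² dx.
Since the A² factors cancel between numerator and denominator, ⟨x⟩ = d/2.
With d = 6.57, ⟨x⟩ = 3.285.

⟨x⟩ ≈ 3.29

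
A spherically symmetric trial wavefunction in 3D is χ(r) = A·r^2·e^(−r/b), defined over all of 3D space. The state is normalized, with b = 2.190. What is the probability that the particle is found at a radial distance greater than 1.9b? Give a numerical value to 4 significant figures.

P ≈ 0.9091

Integrate the radial probability density 4πr²|χ|² over r > 1.9b.
The full normalization integral is A²·[45·π·b^7/2] = 1, fixing A².
In terms of u = r/b (A², 4π and the length scale all cancel between numerator and denominator), P = [∫_{1.9}^{∞} u^6·e^(-2·u) du] / [∫_{0}^{∞} u^6·e^(-2·u) du].
An antiderivative of u^6·e^(-2·u) is -(4·u^6 + 12·u^5 + 30·u^4 + 60·u^3 + 90·u^2 + 90·u + 45)·e^(-2·u)/8; evaluating from 1.9 to ∞ gives ≈ 5.11373, while the full integral is 45/8.
This evaluates to P = 0.90911.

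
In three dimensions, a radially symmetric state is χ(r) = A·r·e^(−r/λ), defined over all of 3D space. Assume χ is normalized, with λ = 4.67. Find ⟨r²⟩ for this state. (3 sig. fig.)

⟨r^2⟩ ≈ 164

By definition ⟨r²⟩ = ∫ r^2 |χ(r)|² 4πr² dr.
The ratio of the moment integral to the normalization integral gives ⟨r²⟩ = 15·λ^2/2.
Putting λ = 4.67 gives 163.6.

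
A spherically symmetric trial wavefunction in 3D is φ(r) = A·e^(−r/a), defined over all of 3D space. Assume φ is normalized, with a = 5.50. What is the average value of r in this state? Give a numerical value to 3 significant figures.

⟨r⟩ ≈ 8.25

By definition ⟨r⟩ = ∫ r |φ(r)|² 4πr² dr.
With ∫₀^∞ r^3 e^(−αr) dr = 3!/α^4, since the A² factors cancel between numerator and denominator, ⟨r⟩ = 3·a/2.
Putting a = 5.50 gives 8.250.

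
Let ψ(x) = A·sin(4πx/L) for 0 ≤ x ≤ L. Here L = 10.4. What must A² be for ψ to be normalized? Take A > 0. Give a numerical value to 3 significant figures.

Require ∫ |ψ|² dx = 1 over the whole domain.
With ∫₀^L sin²(nπx/L) dx = L/2, the integral (without the A² prefactor) comes out to L/2.
Substituting L = 10.4 gives A² = 0.1923, so A = 0.4385.

A^2 ≈ 0.192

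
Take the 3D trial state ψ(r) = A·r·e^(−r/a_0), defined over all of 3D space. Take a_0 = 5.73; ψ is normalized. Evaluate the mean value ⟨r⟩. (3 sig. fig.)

By definition ⟨r⟩ = ∫ r |ψ(r)|² 4πr² dr.
Since the A² factors cancel between numerator and denominator, ⟨r⟩ = 5·a_0/2.
Putting a_0 = 5.73 gives 14.33.

⟨r⟩ ≈ 14.3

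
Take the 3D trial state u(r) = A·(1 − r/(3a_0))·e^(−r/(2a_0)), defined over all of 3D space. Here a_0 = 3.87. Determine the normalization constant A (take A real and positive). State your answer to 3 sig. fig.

The normalization condition is ∫|u|² 4πr² dr = 1 from 0 to ∞.
(Spherical symmetry: dV = 4πr² dr.)
Using ∫₀^∞ rⁿ e^(−αr) dr = n!/αⁿ⁺¹, carrying out the integral gives A² · 8·π·a_0^3/3.
Plugging in a_0 = 3.87 yields A = 0.04538.

A ≈ 0.0454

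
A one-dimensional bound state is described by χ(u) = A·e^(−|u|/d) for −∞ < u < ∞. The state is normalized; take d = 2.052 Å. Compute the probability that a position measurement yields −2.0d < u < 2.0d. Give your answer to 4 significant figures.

|χ|² is the probability density, so P = ∫_{−2.0d}^{2.0d} |χ|² du.
The normalization integral ∫|χ|²du over the whole domain equals d·A², and A² cancels in the ratio.
Both integrals are even about u = 0, so only the u ≥ 0 halves are needed (the factors of 2 cancel). Substituting t = u/d, A² and the length scale cancel in the ratio: P = ∫_{0}^{2.0} e^(-2·t) dt / ∫_{0}^{∞} e^(-2·t) dt.
Using ∫ e^(-2·t) dt = -e^(-2·t)/2, the numerator is 1/2 - e^(-4)/2 and the denominator is 1/2.
Evaluating gives P = 0.98168.

P ≈ 0.9817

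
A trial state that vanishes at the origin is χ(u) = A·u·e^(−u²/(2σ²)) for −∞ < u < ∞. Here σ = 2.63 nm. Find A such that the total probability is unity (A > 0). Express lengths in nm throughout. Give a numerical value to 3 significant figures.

A ≈ 0.249 nm^(-3/2)

Require ∫ |χ|² du = 1 over the whole domain.
Using the Gaussian integral ∫_{−∞}^{∞} e^(−αu²) du = √(π/α), carrying out the integral gives A² · √(π)·σ^3/2.
Hence A² = 1/[√(π)·σ^3/2].
Substituting σ = 2.63 gives A² = 0.06203, so A = 0.2491.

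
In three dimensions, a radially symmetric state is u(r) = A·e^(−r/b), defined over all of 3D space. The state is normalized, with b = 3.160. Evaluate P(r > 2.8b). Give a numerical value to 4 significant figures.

P = ∫ |u|² 4πr² dr over r > 2.8b.
A² is fixed by ∫₀^∞ 4πr²|u|² dr = 1, i.e. A² = (π·b^3)^(−1).
In terms of t = r/b (A², 4π and the length scale all cancel between numerator and denominator), P = [∫_{2.8}^{∞} t^2·e^(-2·t) dt] / [∫_{0}^{∞} t^2·e^(-2·t) dt].
An antiderivative of t^2·e^(-2·t) is -(2·t^2 + 2·t + 1)·e^(-2·t)/4; evaluating from 2.8 to ∞ gives 557·e^(-28/5)/100, while the full integral is 1/4.
The region integral divided by the full integral gives P = 0.082388.

P ≈ 0.08239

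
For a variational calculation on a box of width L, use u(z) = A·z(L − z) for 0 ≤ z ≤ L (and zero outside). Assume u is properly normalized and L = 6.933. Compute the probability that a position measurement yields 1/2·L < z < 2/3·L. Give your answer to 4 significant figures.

The probability is P = ∫ |u|² dz over [1/2·L, 2/3·L].
With A² fixed by ∫|u|² = 1, i.e. A² = (L^5/30)^(−1), substitute and integrate.
Substituting t = z/L, A² and the length scale cancel in the ratio: P = ∫_{1/2}^{2/3} t^2·(1 - t)^2 dt / ∫_{0}^{1} t^2·(1 - t)^2 dt.
With ∫ t^2·(1 - t)^2 dt = t^3·(6·t^2 - 15·t + 10)/30 + C, the region integral is 47/4860 and the full one is 1/30.
This works out to P = 47/162.

P ≈ 0.2901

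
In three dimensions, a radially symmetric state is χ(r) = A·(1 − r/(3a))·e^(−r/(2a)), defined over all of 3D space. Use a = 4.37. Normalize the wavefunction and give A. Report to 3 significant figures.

Require ∫ |χ|² 4πr² dr = 1 over the whole domain.
(Spherical symmetry: dV = 4πr² dr.)
Recall ∫₀^∞ r^m e^(−r/β) dr = m!·β^(m+1), carrying out the integral gives A² · 8·π·a^3/3.
Setting this equal to 1 gives A² = 1/(8·π·a^3/3).
With a = 4.37: A² = 0.001430 and A = 0.03782.

A ≈ 0.0378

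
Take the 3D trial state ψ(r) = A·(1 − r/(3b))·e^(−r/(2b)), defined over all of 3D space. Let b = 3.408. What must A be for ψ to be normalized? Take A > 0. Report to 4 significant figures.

We need A² ∫|f|² 4πr² dr = 1, taking the integral from 0 to ∞.
(Spherical symmetry: dV = 4πr² dr.)
With ∫₀^∞ r^4 e^(−αr) dr = 4!/α^5, the integral (without the A² prefactor) comes out to 8·π·b^3/3.
Plugging in b = 3.408 yields A = 0.054915.

A ≈ 0.05492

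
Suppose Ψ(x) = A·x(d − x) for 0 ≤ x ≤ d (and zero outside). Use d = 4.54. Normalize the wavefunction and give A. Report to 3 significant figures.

A ≈ 0.125

The normalization condition is ∫|Ψ|² dx = 1 from 0 to d.
With Ψ = A·x(d − x), the integral evaluates to A²·[d^5/30].
With d = 4.54: A² = 0.01555 and A = 0.1247.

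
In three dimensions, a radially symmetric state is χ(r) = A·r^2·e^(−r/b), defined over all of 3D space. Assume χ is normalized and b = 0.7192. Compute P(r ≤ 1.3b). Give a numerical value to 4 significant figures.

Integrate the radial probability density 4πr²|χ|² over r ≤ 1.3b.
Normalization gives A² = 1/(45·π·b^7/2).
In terms of u = r/b (A², 4π and the length scale all cancel between numerator and denominator), P = [∫_{0}^{1.3} u^6·e^(-2·u) du] / [∫_{0}^{∞} u^6·e^(-2·u) du].
With ∫ u^6·e^(-2·u) du = -(4·u^6 + 12·u^5 + 30·u^4 + 60·u^3 + 90·u^2 + 90·u + 45)·e^(-2·u)/8 + C, the region integral is ≈ 0.0965818 and the full one is 45/8.
Taking the ratio yields P = 0.017170.

P ≈ 0.01717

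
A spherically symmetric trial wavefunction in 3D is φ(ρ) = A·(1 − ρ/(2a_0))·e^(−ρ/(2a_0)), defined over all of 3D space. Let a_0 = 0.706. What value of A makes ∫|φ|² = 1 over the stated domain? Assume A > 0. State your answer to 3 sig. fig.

The normalization condition is ∫|φ|² 4πρ² dρ = 1 from 0 to ∞.
In 3D with spherical symmetry the volume element is 4πρ² dρ.
Carrying out the integral gives A² · 8·π·a_0^3.
Setting this equal to 1 gives A² = 1/(8·π·a_0^3).
Plugging in a_0 = 0.706 yields A = 0.3363.

A ≈ 0.336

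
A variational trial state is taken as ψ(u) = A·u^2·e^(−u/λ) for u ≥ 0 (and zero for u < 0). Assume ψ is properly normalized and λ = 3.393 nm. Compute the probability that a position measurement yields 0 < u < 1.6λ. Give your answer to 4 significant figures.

The probability is P = ∫ |ψ|² du over [0, 1.6λ].
With A² fixed by ∫|ψ|² = 1, i.e. A² = (3·λ^5/4)^(−1), substitute and integrate.
Let t = u/λ; then A² and the length scale cancel, so P = ∫_{0}^{1.6} t^4·e^(-2·t) dt ÷ ∫_{0}^{∞} t^4·e^(-2·t) dt.
With ∫ t^4·e^(-2·t) dt = -(t^4/2 + t^3 + 3·t^2/2 + 3·t/2 + 3/4)·e^(-2·t) + C, the region integral is ≈ 0.164541 and the full one is 3/4.
This works out to P = 0.21939.

P ≈ 0.2194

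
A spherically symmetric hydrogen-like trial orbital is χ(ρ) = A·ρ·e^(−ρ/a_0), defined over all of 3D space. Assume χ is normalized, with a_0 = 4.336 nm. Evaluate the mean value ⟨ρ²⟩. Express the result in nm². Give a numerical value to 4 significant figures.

⟨ρ^2⟩ ≈ 141.0 nm^2

The expectation value is the |χ|²-weighted average of ρ^2: ∫ ρ^2|χ|² 4πρ² dρ.
Using ∫₀^∞ ρⁿ e^(−αρ) dρ = n!/αⁿ⁺¹, the ratio of the moment integral to the normalization integral gives ⟨ρ²⟩ = 15·a_0^2/2.
Putting a_0 = 4.336 gives 141.01.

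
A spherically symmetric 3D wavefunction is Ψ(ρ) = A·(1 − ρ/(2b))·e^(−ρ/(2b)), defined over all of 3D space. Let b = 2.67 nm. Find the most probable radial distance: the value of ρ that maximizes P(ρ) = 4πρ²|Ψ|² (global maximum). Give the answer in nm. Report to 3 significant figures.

Set d/dρ [P(ρ) = 4πρ²|Ψ|²] = 0 and solve for ρ > 0.
This gives ρ = b·(√(5) + 3).
With b = 2.67, the most probable radial distance is 13.98 nm.

ρ ≈ 14.0 nm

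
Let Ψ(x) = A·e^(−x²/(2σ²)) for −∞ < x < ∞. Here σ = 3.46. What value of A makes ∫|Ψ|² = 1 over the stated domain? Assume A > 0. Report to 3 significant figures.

The normalization condition is ∫|Ψ|² dx = 1 from −∞ to ∞.
With ∫_{−∞}^{∞} x^(2m) e^(−αx²) dx = (2m−1)!!·√π / (2^m α^(m+1/2)), with Ψ = A·e^(−x²/(2σ²)), the integral evaluates to A²·[√(π)·σ].
So A² = (√(π)·σ)^(−1).
Substituting σ = 3.46 gives A² = 0.1631, so A = 0.4038.

A ≈ 0.404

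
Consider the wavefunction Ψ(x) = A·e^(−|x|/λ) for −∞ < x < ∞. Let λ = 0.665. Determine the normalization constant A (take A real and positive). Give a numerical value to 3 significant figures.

The normalization condition is ∫|Ψ|² dx = 1 from −∞ to ∞.
With ∫₀^∞ x^0 e^(−αx) dx = 0!/α^1, with Ψ = A·e^(−|x|/λ), the integral evaluates to A²·[λ].
Setting this equal to 1 gives A² = 1/(λ).
With λ = 0.665: A² = 1.504 and A = 1.226.

A ≈ 1.23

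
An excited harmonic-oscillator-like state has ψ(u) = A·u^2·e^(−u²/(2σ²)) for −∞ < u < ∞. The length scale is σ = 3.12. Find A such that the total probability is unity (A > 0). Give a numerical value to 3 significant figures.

A ≈ 0.0504

The normalization condition is ∫|ψ|² du = 1 from −∞ to ∞.
Differentiating ∫e^(−αu²) du = √(π/α) under α to get the higher moments, carrying out the integral gives A² · 3·√(π)·σ^5/4.
Setting this equal to 1 gives A² = 1/(3·√(π)·σ^5/4).
Plugging in σ = 3.12 yields A = 0.05044.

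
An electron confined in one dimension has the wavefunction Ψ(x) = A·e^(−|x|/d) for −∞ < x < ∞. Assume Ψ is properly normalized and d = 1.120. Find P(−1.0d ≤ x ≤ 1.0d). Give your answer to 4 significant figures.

|Ψ|² is the probability density, so P = ∫_{−1.0d}^{1.0d} |Ψ|² dx.
With A² fixed by ∫|Ψ|² = 1, i.e. A² = (d)^(−1), substitute and integrate.
Both integrals are even about x = 0, so only the x ≥ 0 halves are needed (the factors of 2 cancel). In terms of u = x/d (A² and the length scale cancel between numerator and denominator), P = [∫_{0}^{1.0} e^(-2·u) du] / [∫_{0}^{∞} e^(-2·u) du].
Using ∫ e^(-2·u) du = -e^(-2·u)/2, the numerator is 1/2 - e^(-2)/2 and the denominator is 1/2.
Evaluating gives P = 0.86466.

P ≈ 0.8647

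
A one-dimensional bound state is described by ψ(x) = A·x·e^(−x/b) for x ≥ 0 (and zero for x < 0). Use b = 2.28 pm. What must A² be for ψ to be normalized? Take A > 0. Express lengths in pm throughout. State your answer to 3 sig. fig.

The normalization condition is ∫|ψ|² dx = 1 from 0 to ∞.
Carrying out the integral gives A² · b^3/4.
So A² = (b^3/4)^(−1).
Substituting b = 2.28 gives A² = 0.3375, so A = 0.5809.

A^2 ≈ 0.337 pm^(-3)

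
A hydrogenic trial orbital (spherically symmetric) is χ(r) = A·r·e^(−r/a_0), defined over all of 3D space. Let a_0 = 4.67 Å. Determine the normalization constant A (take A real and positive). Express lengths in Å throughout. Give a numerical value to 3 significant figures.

The normalization condition is ∫|χ|² 4πr² dr = 1 from 0 to ∞.
Recall ∫₀^∞ r^m e^(−r/β) dr = m!·β^(m+1), the integral (without the A² prefactor) comes out to 3·π·a_0^5.
So A² = (3·π·a_0^5)^(−1).
Substituting a_0 = 4.67 gives A² = 0.00004777, so A = 0.006911.

A ≈ 0.00691 Å^(-5/2)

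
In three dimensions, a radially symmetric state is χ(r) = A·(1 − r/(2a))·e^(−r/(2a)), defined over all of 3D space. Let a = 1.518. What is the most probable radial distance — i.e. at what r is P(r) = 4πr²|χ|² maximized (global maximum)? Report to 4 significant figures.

The maximum of P(r) = 4πr²|χ|² occurs where its derivative vanishes.
Solving yields r = a·(√(5) + 3).
With a = 1.518, the most probable radial distance is 7.9484.

r ≈ 7.948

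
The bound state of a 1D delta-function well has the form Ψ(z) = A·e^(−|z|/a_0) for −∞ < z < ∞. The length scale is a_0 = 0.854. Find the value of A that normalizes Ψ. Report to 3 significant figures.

We need A² ∫|f|² dz = 1, taking the integral from −∞ to ∞.
The integral (without the A² prefactor) comes out to a_0.
Hence A² = 1/[a_0].
Plugging in a_0 = 0.854 yields A = 1.082.

A ≈ 1.08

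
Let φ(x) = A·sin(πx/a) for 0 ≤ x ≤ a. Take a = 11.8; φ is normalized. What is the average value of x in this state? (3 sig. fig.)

⟨x⟩ ≈ 5.90

By definition ⟨x⟩ = ∫ x |φ(x)|² dx.
With ∫₀^a sin²(nπx/a) dx = a/2, the ratio of the moment integral to the normalization integral gives ⟨x⟩ = a/2.
Putting a = 11.8 gives 5.900.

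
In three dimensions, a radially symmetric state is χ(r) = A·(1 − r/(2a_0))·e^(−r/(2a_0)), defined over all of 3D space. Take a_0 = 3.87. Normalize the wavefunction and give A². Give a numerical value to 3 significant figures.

We need A² ∫|f|² 4πr² dr = 1, taking the integral from 0 to ∞.
In 3D with spherical symmetry the volume element is 4πr² dr.
Using ∫₀^∞ rⁿ e^(−αr) dr = n!/αⁿ⁺¹, the integral (without the A² prefactor) comes out to 8·π·a_0^3.
Hence A² = 1/[8·π·a_0^3].
Substituting a_0 = 3.87 gives A² = 0.0006865, so A = 0.02620.

A^2 ≈ 0.000686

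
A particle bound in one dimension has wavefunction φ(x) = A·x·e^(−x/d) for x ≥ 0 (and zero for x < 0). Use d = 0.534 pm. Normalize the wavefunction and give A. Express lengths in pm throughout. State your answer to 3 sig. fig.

A ≈ 5.13 pm^(-3/2)

Normalization requires ∫|φ|² dx = 1, integrated from 0 to ∞.
∫|φ|² dx = A²·(d^3/4).
With d = 0.534: A² = 26.27 and A = 5.125.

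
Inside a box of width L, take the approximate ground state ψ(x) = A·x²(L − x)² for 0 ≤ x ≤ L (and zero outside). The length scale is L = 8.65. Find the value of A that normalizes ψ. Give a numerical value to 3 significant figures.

We need A² ∫|f|² dx = 1, taking the integral from 0 to L.
∫|ψ|² dx = A²·(L^9/630).
Setting this equal to 1 gives A² = 1/(L^9/630).
With L = 8.65: A² = 0.000002324 and A = 0.001524.

A ≈ 0.00152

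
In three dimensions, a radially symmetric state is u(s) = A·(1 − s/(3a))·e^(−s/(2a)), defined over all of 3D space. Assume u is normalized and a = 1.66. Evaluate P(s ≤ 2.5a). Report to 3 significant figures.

P ≈ 0.349

Integrate the radial probability density 4πs²|u|² over s ≤ 2.5a.
The full normalization integral is A²·[8·π·a^3/3] = 1, fixing A².
In terms of t = s/a (A², 4π and the length scale all cancel between numerator and denominator), P = [∫_{0}^{2.5} t^2·(1 - t/3)^2·e^(-t) dt] / [∫_{0}^{∞} t^2·(1 - t/3)^2·e^(-t) dt].
With ∫ t^2·(1 - t/3)^2·e^(-t) dt = (-t^4 + 2·t^3 - 3·t^2 - 6·t - 6)·e^(-t)/9 + C, the region integral is 2/3 - 761·e^(-5/2)/144 and the full one is 2/3.
Taking the ratio yields P = 0.3493.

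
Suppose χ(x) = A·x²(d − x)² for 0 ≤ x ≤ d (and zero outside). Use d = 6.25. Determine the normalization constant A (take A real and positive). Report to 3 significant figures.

The normalization condition is ∫|χ|² dx = 1 from 0 to d.
Expanding the polynomial and integrating term by term, the integral (without the A² prefactor) comes out to d^9/630.
With d = 6.25: A² = 0.00004329 and A = 0.006580.

A ≈ 0.00658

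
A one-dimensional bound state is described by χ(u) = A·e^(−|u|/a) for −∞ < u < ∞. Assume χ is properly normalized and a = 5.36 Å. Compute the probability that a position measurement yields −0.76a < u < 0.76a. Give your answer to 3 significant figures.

P ≈ 0.781

|χ|² is the probability density, so P = ∫_{−0.76a}^{0.76a} |χ|² du.
The normalization integral ∫|χ|²du over the whole domain equals a·A², and A² cancels in the ratio.
Both integrals are even about u = 0, so only the u ≥ 0 halves are needed (the factors of 2 cancel). Substituting t = u/a, A² and the length scale cancel in the ratio: P = ∫_{0}^{0.76} e^(-2·t) dt / ∫_{0}^{∞} e^(-2·t) dt.
Using ∫ e^(-2·t) dt = -e^(-2·t)/2, the numerator is 1/2 - e^(-38/25)/2 and the denominator is 1/2.
Evaluating gives P = 0.7813.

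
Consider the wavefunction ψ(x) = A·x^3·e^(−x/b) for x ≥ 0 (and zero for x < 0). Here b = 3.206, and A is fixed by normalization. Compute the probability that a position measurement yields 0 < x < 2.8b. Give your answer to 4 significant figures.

P = ∫_{0}^{2.8b} |ψ(x)|² dx.
With A² fixed by ∫|ψ|² = 1, i.e. A² = (45·b^7/8)^(−1), substitute and integrate.
Substituting u = x/b, A² and the length scale cancel in the ratio: P = ∫_{0}^{2.8} u^6·e^(-2·u) du / ∫_{0}^{∞} u^6·e^(-2·u) du.
Using ∫ u^6·e^(-2·u) du = -(4·u^6 + 12·u^5 + 30·u^4 + 60·u^3 + 90·u^2 + 90·u + 45)·e^(-2·u)/8, the numerator is ≈ 1.85480 and the denominator is 45/8.
Taking the ratio, P = 0.32974.

P ≈ 0.3297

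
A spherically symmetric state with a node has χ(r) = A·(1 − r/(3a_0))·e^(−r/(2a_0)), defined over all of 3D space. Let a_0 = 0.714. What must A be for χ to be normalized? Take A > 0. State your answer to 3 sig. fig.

The normalization condition is ∫|χ|² 4πr² dr = 1 from 0 to ∞.
In 3D with spherical symmetry the volume element is 4πr² dr.
Carrying out the integral gives A² · 8·π·a_0^3/3.
Substituting a_0 = 0.714 gives A² = 0.3279, so A = 0.5727.

A ≈ 0.573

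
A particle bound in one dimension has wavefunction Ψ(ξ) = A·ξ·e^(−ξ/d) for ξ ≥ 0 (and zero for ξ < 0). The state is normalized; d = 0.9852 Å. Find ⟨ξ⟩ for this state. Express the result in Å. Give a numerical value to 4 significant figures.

The expectation value is the |Ψ|²-weighted average of ξ: ∫ ξ|Ψ|² dξ.
Evaluating both integrals, ⟨ξ⟩ = 3·d/2.
Putting d = 0.9852 gives 1.4778.

⟨ξ⟩ ≈ 1.478 Å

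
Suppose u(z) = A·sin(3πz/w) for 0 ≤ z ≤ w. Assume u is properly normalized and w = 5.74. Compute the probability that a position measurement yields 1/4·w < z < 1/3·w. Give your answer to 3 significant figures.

P ≈ 0.0303

|u|² is the probability density, so P = ∫_{1/4·w}^{1/3·w} |u|² dz.
With A² fixed by ∫|u|² = 1, i.e. A² = (w/2)^(−1), substitute and integrate.
Substituting t = z/w, A² and the length scale cancel in the ratio: P = ∫_{1/4}^{1/3} sin(3·π·t)^2 dt / ∫_{0}^{1} sin(3·π·t)^2 dt.
With ∫ sin(3·π·t)^2 dt = t/2 - sin(6·π·t)/(12·π) + C, the region integral is 1/24 - 1/(12·π) and the full one is 1/2.
Taking the ratio, P = (-2 + π)/(12·π).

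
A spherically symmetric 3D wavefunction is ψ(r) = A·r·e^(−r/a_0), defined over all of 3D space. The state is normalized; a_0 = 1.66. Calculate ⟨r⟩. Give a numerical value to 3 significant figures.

⟨r⟩ ≈ 4.15

The expectation value is the |ψ|²-weighted average of r: ∫ r|ψ|² 4πr² dr.
Evaluating both integrals, ⟨r⟩ = 5·a_0/2.
Putting a_0 = 1.66 gives 4.150.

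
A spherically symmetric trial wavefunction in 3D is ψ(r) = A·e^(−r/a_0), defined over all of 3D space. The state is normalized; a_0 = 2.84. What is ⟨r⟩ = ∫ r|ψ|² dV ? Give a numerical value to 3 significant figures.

⟨r⟩ = ∫ r |ψ|² 4πr² dr over the full domain.
Using ∫₀^∞ rⁿ e^(−αr) dr = n!/αⁿ⁺¹, since the A² factors cancel between numerator and denominator, ⟨r⟩ = 3·a_0/2.
With a_0 = 2.84, ⟨r⟩ = 4.260.

⟨r⟩ ≈ 4.26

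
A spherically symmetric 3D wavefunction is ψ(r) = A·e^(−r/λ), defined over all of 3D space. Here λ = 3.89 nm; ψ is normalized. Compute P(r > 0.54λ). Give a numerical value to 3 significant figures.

P ≈ 0.904

P = ∫ |ψ|² 4πr² dr over r > 0.54λ.
Normalization gives A² = 1/(π·λ^3).
Let u = r/λ; then A², 4π and the length scale all cancel, so P = ∫_{0.54}^{∞} u^2·e^(-2·u) du ÷ ∫_{0}^{∞} u^2·e^(-2·u) du.
An antiderivative of u^2·e^(-2·u) is -(2·u^2 + 2·u + 1)·e^(-2·u)/4; evaluating from 0.54 to ∞ gives 3329·e^(-27/25)/5000, while the full integral is 1/4.
The region integral divided by the full integral gives P = 0.9044.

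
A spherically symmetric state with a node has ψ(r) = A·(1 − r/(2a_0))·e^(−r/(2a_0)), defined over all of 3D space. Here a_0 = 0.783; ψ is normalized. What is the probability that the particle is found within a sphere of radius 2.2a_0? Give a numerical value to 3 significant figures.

P ≈ 0.0528

With dV = 4πr²dr, the probability is ∫|ψ|² dV over r ≤ 2.2a_0.
The full normalization integral is A²·[8·π·a_0^3] = 1, fixing A².
Substituting u = r/a_0, A², 4π and the length scale all cancel in the ratio: P = ∫_{0}^{2.2} u^2·(1 - u/2)^2·e^(-u) du / ∫_{0}^{∞} u^2·(1 - u/2)^2·e^(-u) du.
An antiderivative of u^2·(1 - u/2)^2·e^(-u) is -(u^4/4 + u^2 + 2·u + 2)·e^(-u); evaluating from 0 to 2.2 gives ≈ 0.10566, while the full integral is 2.
The region integral divided by the full integral gives P = 0.05283.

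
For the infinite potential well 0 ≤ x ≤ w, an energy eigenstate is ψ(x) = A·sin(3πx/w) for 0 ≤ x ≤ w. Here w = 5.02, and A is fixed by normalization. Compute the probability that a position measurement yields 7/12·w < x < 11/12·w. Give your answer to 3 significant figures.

P ≈ 0.333

|ψ|² is the probability density, so P = ∫_{7/12·w}^{11/12·w} |ψ|² dx.
With A² fixed by ∫|ψ|² = 1, i.e. A² = (w/2)^(−1), substitute and integrate.
Substituting u = x/w, A² and the length scale cancel in the ratio: P = ∫_{7/12}^{11/12} sin(3·π·u)^2 du / ∫_{0}^{1} sin(3·π·u)^2 du.
With ∫ sin(3·π·u)^2 du = u/2 - sin(6·π·u)/(12·π) + C, the region integral is 1/6 and the full one is 1/2.
This works out to P = 1/3.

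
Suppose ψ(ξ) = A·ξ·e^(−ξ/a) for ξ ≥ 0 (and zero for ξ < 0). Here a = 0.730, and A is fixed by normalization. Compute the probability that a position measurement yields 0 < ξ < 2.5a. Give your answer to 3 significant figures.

The probability is P = ∫ |ψ|² dξ over [0, 2.5a].
With A² fixed by ∫|ψ|² = 1, i.e. A² = (a^3/4)^(−1), substitute and integrate.
Let u = ξ/a; then A² and the length scale cancel, so P = ∫_{0}^{2.5} u^2·e^(-2·u) du ÷ ∫_{0}^{∞} u^2·e^(-2·u) du.
With ∫ u^2·e^(-2·u) du = -(2·u^2 + 2·u + 1)·e^(-2·u)/4 + C, the region integral is 1/4 - 37·e^(-5)/8 and the full one is 1/4.
Taking the ratio, P = 0.8753.

P ≈ 0.875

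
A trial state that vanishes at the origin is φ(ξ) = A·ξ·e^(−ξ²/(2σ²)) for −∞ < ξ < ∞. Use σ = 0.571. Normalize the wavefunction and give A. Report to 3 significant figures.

The normalization condition is ∫|φ|² dξ = 1 from −∞ to ∞.
∫|φ|² dξ = A²·(√(π)·σ^3/2).
Hence A² = 1/[√(π)·σ^3/2].
Plugging in σ = 0.571 yields A = 2.462.

A ≈ 2.46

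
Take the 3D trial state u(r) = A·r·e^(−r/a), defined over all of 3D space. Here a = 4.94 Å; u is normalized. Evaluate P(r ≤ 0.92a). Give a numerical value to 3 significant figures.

P ≈ 0.0394

Integrate the radial probability density 4πr²|u|² over r ≤ 0.92a.
A² is fixed by ∫₀^∞ 4πr²|u|² dr = 1, i.e. A² = (3·π·a^5)^(−1).
Substituting t = r/a, A², 4π and the length scale all cancel in the ratio: P = ∫_{0}^{0.92} t^4·e^(-2·t) dt / ∫_{0}^{∞} t^4·e^(-2·t) dt.
With ∫ t^4·e^(-2·t) dt = -(t^4/2 + t^3 + 3·t^2/2 + 3·t/2 + 3/4)·e^(-2·t) + C, the region integral is ≈ 0.029527 and the full one is 3/4.
The region integral divided by the full integral gives P = 0.03937.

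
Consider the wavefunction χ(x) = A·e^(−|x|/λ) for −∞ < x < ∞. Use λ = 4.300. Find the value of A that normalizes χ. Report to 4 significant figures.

A ≈ 0.4822

We need A² ∫|f|² dx = 1, taking the integral from −∞ to ∞.
The integral (without the A² prefactor) comes out to λ.
Plugging in λ = 4.300 yields A = 0.48224.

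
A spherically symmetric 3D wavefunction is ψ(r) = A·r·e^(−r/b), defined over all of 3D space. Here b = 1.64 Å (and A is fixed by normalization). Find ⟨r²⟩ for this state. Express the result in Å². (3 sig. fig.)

By definition ⟨r²⟩ = ∫ r^2 |ψ(r)|² 4πr² dr.
With ∫₀^∞ r^6 e^(−αr) dr = 6!/α^7, the ratio of the moment integral to the normalization integral gives ⟨r²⟩ = 15·b^2/2.
With b = 1.64, ⟨r^2⟩ = 20.17.

⟨r^2⟩ ≈ 20.2 Å^2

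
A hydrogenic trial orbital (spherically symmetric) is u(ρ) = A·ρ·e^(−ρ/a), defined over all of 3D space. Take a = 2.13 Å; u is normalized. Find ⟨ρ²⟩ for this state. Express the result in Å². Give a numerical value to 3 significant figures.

The expectation value is the |u|²-weighted average of ρ^2: ∫ ρ^2|u|² 4πρ² dρ.
With ∫₀^∞ ρ^6 e^(−αρ) dρ = 6!/α^7, the ratio of the moment integral to the normalization integral gives ⟨ρ²⟩ = 15·a^2/2.
Putting a = 2.13 gives 34.03.

⟨ρ^2⟩ ≈ 34.0 Å^2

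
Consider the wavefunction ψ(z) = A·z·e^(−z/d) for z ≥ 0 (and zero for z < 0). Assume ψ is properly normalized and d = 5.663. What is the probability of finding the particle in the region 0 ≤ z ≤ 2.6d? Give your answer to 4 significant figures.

P = ∫_{0}^{2.6d} |ψ(z)|² dz.
The normalization integral ∫|ψ|²dz over the whole domain equals d^3/4·A², and A² cancels in the ratio.
In terms of u = z/d (A² and the length scale cancel between numerator and denominator), P = [∫_{0}^{2.6} u^2·e^(-2·u) du] / [∫_{0}^{∞} u^2·e^(-2·u) du].
An antiderivative of u^2·e^(-2·u) is -(2·u^2 + 2·u + 1)·e^(-2·u)/4; evaluating from 0 to 2.6 gives 1/4 - 493·e^(-26/5)/100, while the full integral is 1/4.
Taking the ratio, P = 0.89121.

P ≈ 0.8912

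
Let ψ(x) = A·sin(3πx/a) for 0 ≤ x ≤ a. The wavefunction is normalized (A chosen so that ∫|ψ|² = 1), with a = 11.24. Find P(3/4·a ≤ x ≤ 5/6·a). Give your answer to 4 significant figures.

The probability is P = ∫ |ψ|² dx over [3/4·a, 5/6·a].
Since A² = 1/(a/2), this is the region integral divided by the full normalization integral.
Substituting u = x/a, A² and the length scale cancel in the ratio: P = ∫_{3/4}^{5/6} sin(3·π·u)^2 du / ∫_{0}^{1} sin(3·π·u)^2 du.
Using ∫ sin(3·π·u)^2 du = u/2 - sin(6·π·u)/(12·π), the numerator is 1/(12·π) + 1/24 and the denominator is 1/2.
The result is P = (2 + π)/(12·π).

P ≈ 0.1364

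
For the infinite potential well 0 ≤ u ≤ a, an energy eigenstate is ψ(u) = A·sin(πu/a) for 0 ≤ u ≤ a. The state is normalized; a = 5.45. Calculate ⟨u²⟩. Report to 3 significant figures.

The expectation value is the |ψ|²-weighted average of u^2: ∫ u^2|ψ|² du.
Using sin²θ = (1 − cos 2θ)/2, evaluating both integrals, ⟨u²⟩ = -a^2/(2·π^2) + a^2/3.
With a = 5.45, ⟨u^2⟩ = 8.396.

⟨u^2⟩ ≈ 8.40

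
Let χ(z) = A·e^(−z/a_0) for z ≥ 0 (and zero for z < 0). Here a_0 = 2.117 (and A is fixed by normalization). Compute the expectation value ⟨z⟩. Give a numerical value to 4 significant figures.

⟨z⟩ = ∫ z |χ|² dz over the full domain.
With ∫₀^∞ z^1 e^(−αz) dz = 1!/α^2, the ratio of the moment integral to the normalization integral gives ⟨z⟩ = a_0/2.
With a_0 = 2.117, ⟨z⟩ = 1.0585.

⟨z⟩ ≈ 1.059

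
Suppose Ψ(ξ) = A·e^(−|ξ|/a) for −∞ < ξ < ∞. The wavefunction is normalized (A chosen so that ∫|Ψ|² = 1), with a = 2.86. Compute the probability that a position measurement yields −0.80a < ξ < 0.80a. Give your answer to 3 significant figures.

P ≈ 0.798

|Ψ|² is the probability density, so P = ∫_{−0.80a}^{0.80a} |Ψ|² dξ.
The normalization integral ∫|Ψ|²dξ over the whole domain equals a·A², and A² cancels in the ratio.
Both integrals are even about ξ = 0, so only the ξ ≥ 0 halves are needed (the factors of 2 cancel). Let u = ξ/a; then A² and the length scale cancel, so P = ∫_{0}^{0.80} e^(-2·u) du ÷ ∫_{0}^{∞} e^(-2·u) du.
An antiderivative of e^(-2·u) is -e^(-2·u)/2; evaluating from 0 to 0.80 gives 1/2 - e^(-8/5)/2, while the full integral is 1/2.
Evaluating gives P = 0.7981.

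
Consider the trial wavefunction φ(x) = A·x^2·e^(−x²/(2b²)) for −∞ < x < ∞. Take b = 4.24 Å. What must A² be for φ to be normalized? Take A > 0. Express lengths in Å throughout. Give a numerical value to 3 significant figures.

A^2 ≈ 0.000549 Å^(-5)

We need A² ∫|f|² dx = 1, taking the integral from −∞ to ∞.
With ∫_{−∞}^{∞} x^(2m) e^(−αx²) dx = (2m−1)!!·√π / (2^m α^(m+1/2)), carrying out the integral gives A² · 3·√(π)·b^5/4.
Setting this equal to 1 gives A² = 1/(3·√(π)·b^5/4).
Substituting b = 4.24 gives A² = 0.0005490, so A = 0.02343.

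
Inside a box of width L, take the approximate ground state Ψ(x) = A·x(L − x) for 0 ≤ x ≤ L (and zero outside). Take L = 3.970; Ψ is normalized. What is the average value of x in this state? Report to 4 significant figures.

⟨x⟩ ≈ 1.985

By definition ⟨x⟩ = ∫ x |Ψ(x)|² dx.
The ratio of the moment integral to the normalization integral gives ⟨x⟩ = L/2.
With L = 3.970, ⟨x⟩ = 1.9850.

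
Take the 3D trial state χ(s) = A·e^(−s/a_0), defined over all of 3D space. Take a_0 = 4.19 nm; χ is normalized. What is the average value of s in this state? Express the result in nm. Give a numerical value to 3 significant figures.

⟨s⟩ ≈ 6.29 nm

The expectation value is the |χ|²-weighted average of s: ∫ s|χ|² 4πs² ds.
Using ∫₀^∞ sⁿ e^(−αs) ds = n!/αⁿ⁺¹, the ratio of the moment integral to the normalization integral gives ⟨s⟩ = 3·a_0/2.
Putting a_0 = 4.19 gives 6.285.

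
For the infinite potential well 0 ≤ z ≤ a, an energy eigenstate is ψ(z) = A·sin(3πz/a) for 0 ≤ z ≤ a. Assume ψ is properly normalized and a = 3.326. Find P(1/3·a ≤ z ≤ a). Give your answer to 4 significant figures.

P ≈ 0.6667

|ψ|² is the probability density, so P = ∫_{1/3·a}^{a} |ψ|² dz.
With A² fixed by ∫|ψ|² = 1, i.e. A² = (a/2)^(−1), substitute and integrate.
Substituting u = z/a, A² and the length scale cancel in the ratio: P = ∫_{1/3}^{1} sin(3·π·u)^2 du / ∫_{0}^{1} sin(3·π·u)^2 du.
With ∫ sin(3·π·u)^2 du = u/2 - sin(6·π·u)/(12·π) + C, the region integral is 1/3 and the full one is 1/2.
Evaluating gives P = 2/3.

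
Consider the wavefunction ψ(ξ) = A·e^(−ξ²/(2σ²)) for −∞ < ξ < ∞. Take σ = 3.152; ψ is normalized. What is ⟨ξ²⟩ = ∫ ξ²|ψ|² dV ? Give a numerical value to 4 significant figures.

⟨ξ^2⟩ ≈ 4.968

⟨ξ²⟩ = ∫ ξ^2 |ψ|² dξ over the full domain.
Evaluating both integrals, ⟨ξ²⟩ = σ^2/2.
With σ = 3.152, ⟨ξ^2⟩ = 4.9676.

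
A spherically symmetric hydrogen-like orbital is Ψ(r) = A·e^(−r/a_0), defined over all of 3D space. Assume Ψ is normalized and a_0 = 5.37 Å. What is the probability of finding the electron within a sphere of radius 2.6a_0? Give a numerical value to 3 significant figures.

Integrate the radial probability density 4πr²|Ψ|² over r ≤ 2.6a_0.
The full normalization integral is A²·[π·a_0^3] = 1, fixing A².
Let u = r/a_0; then A², 4π and the length scale all cancel, so P = ∫_{0}^{2.6} u^2·e^(-2·u) du ÷ ∫_{0}^{∞} u^2·e^(-2·u) du.
With ∫ u^2·e^(-2·u) du = -(2·u^2 + 2·u + 1)·e^(-2·u)/4 + C, the region integral is 1/4 - 493·e^(-26/5)/100 and the full one is 1/4.
The region integral divided by the full integral gives P = 0.8912.

P ≈ 0.891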